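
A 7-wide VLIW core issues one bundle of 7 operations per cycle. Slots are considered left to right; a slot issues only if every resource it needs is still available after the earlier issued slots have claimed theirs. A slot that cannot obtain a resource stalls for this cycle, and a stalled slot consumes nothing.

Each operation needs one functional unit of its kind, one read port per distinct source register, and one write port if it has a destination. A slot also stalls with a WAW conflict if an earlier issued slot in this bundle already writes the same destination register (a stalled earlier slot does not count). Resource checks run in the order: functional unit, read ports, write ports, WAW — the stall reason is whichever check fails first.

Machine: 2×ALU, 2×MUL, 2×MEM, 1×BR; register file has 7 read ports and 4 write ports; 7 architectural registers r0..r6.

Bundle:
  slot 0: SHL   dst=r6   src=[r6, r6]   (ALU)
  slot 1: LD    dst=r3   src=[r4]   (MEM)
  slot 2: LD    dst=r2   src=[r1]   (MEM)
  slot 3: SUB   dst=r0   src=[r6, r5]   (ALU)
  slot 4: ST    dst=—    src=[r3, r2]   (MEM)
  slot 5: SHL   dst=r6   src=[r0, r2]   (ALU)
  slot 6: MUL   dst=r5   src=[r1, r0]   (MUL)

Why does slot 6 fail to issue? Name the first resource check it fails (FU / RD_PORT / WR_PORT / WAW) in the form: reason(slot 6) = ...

  0. ALU→r6 ⇒ go  {1A/2Mu/2Ld/1B | 6r 3w}
  1. MEM→r3 ⇒ go  {1A/2Mu/1Ld/1B | 5r 2w}
  2. MEM→r2 ⇒ go  {1A/2Mu/0Ld/1B | 4r 1w}
  3. ALU→r0 ⇒ go  {0A/2Mu/0Ld/1B | 2r 0w}
  4. MEM ⇒ no(FU)  {0A/2Mu/0Ld/1B | 2r 0w}
  5. ALU→r6 ⇒ no(FU)  {0A/2Mu/0Ld/1B | 2r 0w}
  6. MUL→r5 ⇒ no(WR_PORT)  {0A/2Mu/0Ld/1B | 2r 0w}

reason(slot 6) = WR_PORT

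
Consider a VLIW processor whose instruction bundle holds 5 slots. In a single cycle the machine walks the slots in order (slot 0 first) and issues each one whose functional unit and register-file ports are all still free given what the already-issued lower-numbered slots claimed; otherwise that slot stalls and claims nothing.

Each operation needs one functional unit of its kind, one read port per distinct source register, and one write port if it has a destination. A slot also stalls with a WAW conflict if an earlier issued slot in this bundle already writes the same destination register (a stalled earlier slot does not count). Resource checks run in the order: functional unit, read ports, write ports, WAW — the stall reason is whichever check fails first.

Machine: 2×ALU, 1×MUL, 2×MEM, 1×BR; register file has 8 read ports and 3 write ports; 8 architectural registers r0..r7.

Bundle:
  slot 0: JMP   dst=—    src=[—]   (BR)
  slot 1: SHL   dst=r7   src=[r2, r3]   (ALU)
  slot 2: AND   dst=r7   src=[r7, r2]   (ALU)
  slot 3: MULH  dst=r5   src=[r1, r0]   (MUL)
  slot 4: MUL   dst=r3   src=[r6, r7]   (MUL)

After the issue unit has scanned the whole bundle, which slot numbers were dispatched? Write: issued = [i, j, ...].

(0) want 1×BR +0rd +0wr — yes → AL2|MU1|ME2|BR0|rd8|wr3
(1) want 1×ALU +2rd +1wr — yes → AL1|MU1|ME2|BR0|rd6|wr2
(2) want 1×ALU +2rd +1wr — WAW → AL1|MU1|ME2|BR0|rd6|wr2
(3) want 1×MUL +2rd +1wr — yes → AL1|MU0|ME2|BR0|rd4|wr1
(4) want 1×MUL +2rd +1wr — FU → AL1|MU0|ME2|BR0|rd4|wr1

issued = [0, 1, 3]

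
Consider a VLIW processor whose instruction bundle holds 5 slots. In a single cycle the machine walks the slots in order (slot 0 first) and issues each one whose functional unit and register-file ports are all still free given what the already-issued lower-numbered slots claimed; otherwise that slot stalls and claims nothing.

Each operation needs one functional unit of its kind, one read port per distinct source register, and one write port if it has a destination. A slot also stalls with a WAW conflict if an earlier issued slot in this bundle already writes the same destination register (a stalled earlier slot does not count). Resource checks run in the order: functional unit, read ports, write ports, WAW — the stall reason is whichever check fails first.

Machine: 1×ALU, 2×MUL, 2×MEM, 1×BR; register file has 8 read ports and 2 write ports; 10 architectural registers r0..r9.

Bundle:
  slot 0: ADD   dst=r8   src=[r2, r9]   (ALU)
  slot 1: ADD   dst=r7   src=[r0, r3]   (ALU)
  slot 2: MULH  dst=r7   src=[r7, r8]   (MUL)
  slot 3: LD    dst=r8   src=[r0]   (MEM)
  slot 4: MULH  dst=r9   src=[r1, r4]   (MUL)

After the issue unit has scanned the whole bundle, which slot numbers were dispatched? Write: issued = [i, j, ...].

(0) want 1×ALU +2rd +1wr — yes → AL0|MU2|ME2|BR1|rd6|wr1
(1) want 1×ALU +2rd +1wr — FU → AL0|MU2|ME2|BR1|rd6|wr1
(2) want 1×MUL +2rd +1wr — yes → AL0|MU1|ME2|BR1|rd4|wr0
(3) want 1×MEM +1rd +1wr — WR_PORT → AL0|MU1|ME2|BR1|rd4|wr0
(4) want 1×MUL +2rd +1wr — WR_PORT → AL0|MU1|ME2|BR1|rd4|wr0

issued = [0, 2]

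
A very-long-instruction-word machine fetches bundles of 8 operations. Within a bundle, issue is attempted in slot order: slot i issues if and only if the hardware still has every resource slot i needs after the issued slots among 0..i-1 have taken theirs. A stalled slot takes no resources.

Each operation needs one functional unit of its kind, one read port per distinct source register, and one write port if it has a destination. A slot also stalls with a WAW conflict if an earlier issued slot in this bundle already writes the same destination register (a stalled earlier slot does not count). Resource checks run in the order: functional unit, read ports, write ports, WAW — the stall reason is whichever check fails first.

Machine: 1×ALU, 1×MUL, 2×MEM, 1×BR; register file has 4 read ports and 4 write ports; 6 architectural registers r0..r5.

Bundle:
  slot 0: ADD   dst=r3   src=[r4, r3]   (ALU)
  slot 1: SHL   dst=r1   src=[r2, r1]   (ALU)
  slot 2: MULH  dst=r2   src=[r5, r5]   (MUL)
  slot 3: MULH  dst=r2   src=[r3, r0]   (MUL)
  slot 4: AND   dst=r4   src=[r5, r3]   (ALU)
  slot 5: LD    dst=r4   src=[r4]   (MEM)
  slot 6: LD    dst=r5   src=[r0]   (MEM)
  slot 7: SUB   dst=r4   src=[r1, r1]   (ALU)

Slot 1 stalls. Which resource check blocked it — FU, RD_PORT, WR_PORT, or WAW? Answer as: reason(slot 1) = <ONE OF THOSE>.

reason(slot 1) = FU

#0 ALU src=r4,r3 dispatched  <A:0 Mu:1 Ld:2 B:1 rd:2 wr:3>
#1 ALU src=r2,r1 held:FU  <A:0 Mu:1 Ld:2 B:1 rd:2 wr:3>
#2 MUL src=r5,r5 dispatched  <A:0 Mu:0 Ld:2 B:1 rd:1 wr:2>
#3 MUL src=r3,r0 held:FU  <A:0 Mu:0 Ld:2 B:1 rd:1 wr:2>
#4 ALU src=r5,r3 held:FU  <A:0 Mu:0 Ld:2 B:1 rd:1 wr:2>
#5 MEM src=r4 dispatched  <A:0 Mu:0 Ld:1 B:1 rd:0 wr:1>
#6 MEM src=r0 held:RD_PORT  <A:0 Mu:0 Ld:1 B:1 rd:0 wr:1>
#7 ALU src=r1,r1 held:FU  <A:0 Mu:0 Ld:1 B:1 rd:0 wr:1>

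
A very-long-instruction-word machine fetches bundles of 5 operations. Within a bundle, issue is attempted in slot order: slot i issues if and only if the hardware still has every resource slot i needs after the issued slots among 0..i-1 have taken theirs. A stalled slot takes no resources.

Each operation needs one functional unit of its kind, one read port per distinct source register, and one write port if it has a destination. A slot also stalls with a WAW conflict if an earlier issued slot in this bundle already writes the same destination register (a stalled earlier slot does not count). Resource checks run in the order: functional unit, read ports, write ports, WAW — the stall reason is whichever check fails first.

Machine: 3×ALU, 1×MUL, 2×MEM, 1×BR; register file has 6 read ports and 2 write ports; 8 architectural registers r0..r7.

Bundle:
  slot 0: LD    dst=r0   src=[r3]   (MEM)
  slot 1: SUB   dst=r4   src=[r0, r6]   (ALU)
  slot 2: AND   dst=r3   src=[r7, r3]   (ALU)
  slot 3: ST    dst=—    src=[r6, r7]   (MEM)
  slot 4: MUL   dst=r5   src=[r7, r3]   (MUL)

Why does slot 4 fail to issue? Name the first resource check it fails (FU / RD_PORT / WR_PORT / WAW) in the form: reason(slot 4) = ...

reason(slot 4) = RD_PORT

[0] MEM needs rd=1 wr=1: ok; after: ALU=3 MUL=1 MEM=1 BR=1, R=5, W=1
[1] ALU needs rd=2 wr=1: ok; after: ALU=2 MUL=1 MEM=1 BR=1, R=3, W=0
[2] ALU needs rd=2 wr=1: WR_PORT; after: ALU=2 MUL=1 MEM=1 BR=1, R=3, W=0
[3] MEM needs rd=2 wr=0: ok; after: ALU=2 MUL=1 MEM=0 BR=1, R=1, W=0
[4] MUL needs rd=2 wr=1: RD_PORT; after: ALU=2 MUL=1 MEM=0 BR=1, R=1, W=0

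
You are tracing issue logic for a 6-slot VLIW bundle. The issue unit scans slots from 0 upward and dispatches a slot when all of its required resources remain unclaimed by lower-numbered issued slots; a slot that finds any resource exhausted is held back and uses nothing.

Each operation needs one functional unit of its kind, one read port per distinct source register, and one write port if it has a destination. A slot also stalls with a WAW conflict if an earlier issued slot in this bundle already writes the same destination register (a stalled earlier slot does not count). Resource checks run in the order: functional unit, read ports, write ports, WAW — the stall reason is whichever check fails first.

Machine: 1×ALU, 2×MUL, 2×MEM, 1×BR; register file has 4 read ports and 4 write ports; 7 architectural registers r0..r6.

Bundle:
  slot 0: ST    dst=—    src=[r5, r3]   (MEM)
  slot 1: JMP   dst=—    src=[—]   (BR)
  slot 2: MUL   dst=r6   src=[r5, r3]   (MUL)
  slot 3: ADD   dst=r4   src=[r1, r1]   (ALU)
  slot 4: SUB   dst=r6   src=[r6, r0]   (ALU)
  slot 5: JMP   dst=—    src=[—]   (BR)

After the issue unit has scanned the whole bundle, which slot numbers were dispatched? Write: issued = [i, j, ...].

[0] MEM needs rd=2 wr=0: ok; after: ALU=1 MUL=2 MEM=1 BR=1, R=2, W=4
[1] BR needs rd=0 wr=0: ok; after: ALU=1 MUL=2 MEM=1 BR=0, R=2, W=4
[2] MUL needs rd=2 wr=1: ok; after: ALU=1 MUL=1 MEM=1 BR=0, R=0, W=3
[3] ALU needs rd=1 wr=1: RD_PORT; after: ALU=1 MUL=1 MEM=1 BR=0, R=0, W=3
[4] ALU needs rd=2 wr=1: RD_PORT; after: ALU=1 MUL=1 MEM=1 BR=0, R=0, W=3
[5] BR needs rd=0 wr=0: FU; after: ALU=1 MUL=1 MEM=1 BR=0, R=0, W=3

issued = [0, 1, 2]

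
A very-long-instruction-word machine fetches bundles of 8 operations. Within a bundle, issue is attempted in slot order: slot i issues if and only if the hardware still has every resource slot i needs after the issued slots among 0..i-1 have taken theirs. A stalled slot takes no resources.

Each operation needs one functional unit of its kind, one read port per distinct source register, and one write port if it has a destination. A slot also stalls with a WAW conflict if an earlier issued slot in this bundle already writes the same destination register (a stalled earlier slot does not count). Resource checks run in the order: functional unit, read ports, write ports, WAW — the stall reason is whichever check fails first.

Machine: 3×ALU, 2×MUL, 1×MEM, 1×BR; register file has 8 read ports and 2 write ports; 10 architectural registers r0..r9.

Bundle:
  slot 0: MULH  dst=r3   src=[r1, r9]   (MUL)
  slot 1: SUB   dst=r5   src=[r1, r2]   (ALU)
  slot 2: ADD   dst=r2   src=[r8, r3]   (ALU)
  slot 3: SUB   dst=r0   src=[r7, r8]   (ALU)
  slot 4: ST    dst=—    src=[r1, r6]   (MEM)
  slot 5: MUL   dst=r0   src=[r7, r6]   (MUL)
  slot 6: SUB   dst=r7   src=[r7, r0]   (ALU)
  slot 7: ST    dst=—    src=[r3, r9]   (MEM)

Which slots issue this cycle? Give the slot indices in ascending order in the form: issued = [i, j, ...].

issued = [0, 1, 4]

(0) want 1×MUL +2rd +1wr — yes → AL3|MU1|ME1|BR1|rd6|wr1
(1) want 1×ALU +2rd +1wr — yes → AL2|MU1|ME1|BR1|rd4|wr0
(2) want 1×ALU +2rd +1wr — WR_PORT → AL2|MU1|ME1|BR1|rd4|wr0
(3) want 1×ALU +2rd +1wr — WR_PORT → AL2|MU1|ME1|BR1|rd4|wr0
(4) want 1×MEM +2rd +0wr — yes → AL2|MU1|ME0|BR1|rd2|wr0
(5) want 1×MUL +2rd +1wr — WR_PORT → AL2|MU1|ME0|BR1|rd2|wr0
(6) want 1×ALU +2rd +1wr — WR_PORT → AL2|MU1|ME0|BR1|rd2|wr0
(7) want 1×MEM +2rd +0wr — FU → AL2|MU1|ME0|BR1|rd2|wr0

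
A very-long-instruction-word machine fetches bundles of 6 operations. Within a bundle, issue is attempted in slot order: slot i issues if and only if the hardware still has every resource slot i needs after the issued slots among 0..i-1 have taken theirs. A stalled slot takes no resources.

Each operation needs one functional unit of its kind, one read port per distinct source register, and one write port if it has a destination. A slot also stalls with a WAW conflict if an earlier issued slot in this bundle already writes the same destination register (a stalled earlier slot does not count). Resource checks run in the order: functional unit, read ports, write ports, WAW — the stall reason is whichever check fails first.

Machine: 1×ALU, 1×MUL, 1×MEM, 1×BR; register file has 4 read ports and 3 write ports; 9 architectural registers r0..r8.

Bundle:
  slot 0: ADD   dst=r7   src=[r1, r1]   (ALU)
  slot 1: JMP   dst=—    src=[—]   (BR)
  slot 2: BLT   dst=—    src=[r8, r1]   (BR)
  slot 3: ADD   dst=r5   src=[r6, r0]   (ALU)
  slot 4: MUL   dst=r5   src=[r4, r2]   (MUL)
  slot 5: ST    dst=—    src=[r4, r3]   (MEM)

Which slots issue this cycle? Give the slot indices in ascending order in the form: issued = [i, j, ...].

issued = [0, 1, 4]

#0 ALU src=r1,r1 dispatched  <A:0 Mu:1 Ld:1 B:1 rd:3 wr:2>
#1 BR src=- dispatched  <A:0 Mu:1 Ld:1 B:0 rd:3 wr:2>
#2 BR src=r8,r1 held:FU  <A:0 Mu:1 Ld:1 B:0 rd:3 wr:2>
#3 ALU src=r6,r0 held:FU  <A:0 Mu:1 Ld:1 B:0 rd:3 wr:2>
#4 MUL src=r4,r2 dispatched  <A:0 Mu:0 Ld:1 B:0 rd:1 wr:1>
#5 MEM src=r4,r3 held:RD_PORT  <A:0 Mu:0 Ld:1 B:0 rd:1 wr:1>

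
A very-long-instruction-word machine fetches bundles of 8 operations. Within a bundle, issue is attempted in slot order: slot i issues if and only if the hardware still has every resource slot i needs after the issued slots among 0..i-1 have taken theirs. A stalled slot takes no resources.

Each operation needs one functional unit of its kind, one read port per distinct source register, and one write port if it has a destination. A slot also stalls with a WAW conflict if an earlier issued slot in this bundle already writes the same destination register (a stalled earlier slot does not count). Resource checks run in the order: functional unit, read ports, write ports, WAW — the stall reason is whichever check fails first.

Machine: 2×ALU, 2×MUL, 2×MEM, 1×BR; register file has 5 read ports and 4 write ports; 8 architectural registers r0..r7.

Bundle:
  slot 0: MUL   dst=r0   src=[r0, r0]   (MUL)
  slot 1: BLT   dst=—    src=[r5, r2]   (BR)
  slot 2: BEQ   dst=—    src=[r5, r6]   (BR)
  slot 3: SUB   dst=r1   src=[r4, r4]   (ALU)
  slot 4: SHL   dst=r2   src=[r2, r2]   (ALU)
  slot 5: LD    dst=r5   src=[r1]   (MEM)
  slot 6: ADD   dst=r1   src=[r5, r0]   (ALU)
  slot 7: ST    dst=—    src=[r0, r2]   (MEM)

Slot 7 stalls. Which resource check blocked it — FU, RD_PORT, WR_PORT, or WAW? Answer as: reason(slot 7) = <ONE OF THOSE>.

reason(slot 7) = RD_PORT

  0. MUL→r0 ⇒ go  {2A/1Mu/2Ld/1B | 4r 3w}
  1. BR ⇒ go  {2A/1Mu/2Ld/0B | 2r 3w}
  2. BR ⇒ no(FU)  {2A/1Mu/2Ld/0B | 2r 3w}
  3. ALU→r1 ⇒ go  {1A/1Mu/2Ld/0B | 1r 2w}
  4. ALU→r2 ⇒ go  {0A/1Mu/2Ld/0B | 0r 1w}
  5. MEM→r5 ⇒ no(RD_PORT)  {0A/1Mu/2Ld/0B | 0r 1w}
  6. ALU→r1 ⇒ no(FU)  {0A/1Mu/2Ld/0B | 0r 1w}
  7. MEM ⇒ no(RD_PORT)  {0A/1Mu/2Ld/0B | 0r 1w}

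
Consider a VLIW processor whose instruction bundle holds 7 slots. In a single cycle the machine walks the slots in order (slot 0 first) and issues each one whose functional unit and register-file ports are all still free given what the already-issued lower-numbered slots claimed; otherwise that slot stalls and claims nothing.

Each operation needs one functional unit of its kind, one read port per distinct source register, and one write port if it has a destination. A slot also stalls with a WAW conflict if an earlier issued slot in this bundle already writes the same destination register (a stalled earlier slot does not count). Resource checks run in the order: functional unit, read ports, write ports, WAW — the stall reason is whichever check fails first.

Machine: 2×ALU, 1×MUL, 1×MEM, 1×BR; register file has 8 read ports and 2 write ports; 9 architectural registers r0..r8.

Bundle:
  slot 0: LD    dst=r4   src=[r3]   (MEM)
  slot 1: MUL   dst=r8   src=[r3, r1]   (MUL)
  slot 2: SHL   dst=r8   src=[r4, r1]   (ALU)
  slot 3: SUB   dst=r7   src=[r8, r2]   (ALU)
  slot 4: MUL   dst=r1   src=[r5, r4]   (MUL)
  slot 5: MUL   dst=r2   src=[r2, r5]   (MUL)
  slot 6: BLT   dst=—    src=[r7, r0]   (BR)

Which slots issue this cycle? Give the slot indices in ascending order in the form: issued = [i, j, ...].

  0. MEM→r4 ⇒ go  {2A/1Mu/0Ld/1B | 7r 1w}
  1. MUL→r8 ⇒ go  {2A/0Mu/0Ld/1B | 5r 0w}
  2. ALU→r8 ⇒ no(WR_PORT)  {2A/0Mu/0Ld/1B | 5r 0w}
  3. ALU→r7 ⇒ no(WR_PORT)  {2A/0Mu/0Ld/1B | 5r 0w}
  4. MUL→r1 ⇒ no(FU)  {2A/0Mu/0Ld/1B | 5r 0w}
  5. MUL→r2 ⇒ no(FU)  {2A/0Mu/0Ld/1B | 5r 0w}
  6. BR ⇒ go  {2A/0Mu/0Ld/0B | 3r 0w}

issued = [0, 1, 6]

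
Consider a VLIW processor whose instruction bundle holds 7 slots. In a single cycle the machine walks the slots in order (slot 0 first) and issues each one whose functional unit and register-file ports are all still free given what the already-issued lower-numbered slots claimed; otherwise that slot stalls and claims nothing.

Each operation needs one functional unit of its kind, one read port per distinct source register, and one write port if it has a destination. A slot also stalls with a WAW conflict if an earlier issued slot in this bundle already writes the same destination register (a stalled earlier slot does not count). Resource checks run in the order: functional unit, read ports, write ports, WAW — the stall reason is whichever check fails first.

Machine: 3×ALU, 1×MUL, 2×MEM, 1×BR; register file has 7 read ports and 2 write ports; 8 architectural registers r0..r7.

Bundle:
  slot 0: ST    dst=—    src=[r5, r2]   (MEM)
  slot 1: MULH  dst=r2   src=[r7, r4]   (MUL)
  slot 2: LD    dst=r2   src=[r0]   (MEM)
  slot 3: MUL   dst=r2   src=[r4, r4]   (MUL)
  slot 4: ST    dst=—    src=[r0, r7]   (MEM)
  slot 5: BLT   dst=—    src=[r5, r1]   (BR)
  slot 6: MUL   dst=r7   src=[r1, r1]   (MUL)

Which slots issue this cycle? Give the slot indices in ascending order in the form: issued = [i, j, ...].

slot 0 (MEM): ISSUE — free A3,Mu1,Ld1,B1 rp5 wp2
slot 1 (MUL): ISSUE — free A3,Mu0,Ld1,B1 rp3 wp1
slot 2 (MEM): stall WAW — free A3,Mu0,Ld1,B1 rp3 wp1
slot 3 (MUL): stall FU — free A3,Mu0,Ld1,B1 rp3 wp1
slot 4 (MEM): ISSUE — free A3,Mu0,Ld0,B1 rp1 wp1
slot 5 (BR): stall RD_PORT — free A3,Mu0,Ld0,B1 rp1 wp1
slot 6 (MUL): stall FU — free A3,Mu0,Ld0,B1 rp1 wp1

issued = [0, 1, 4]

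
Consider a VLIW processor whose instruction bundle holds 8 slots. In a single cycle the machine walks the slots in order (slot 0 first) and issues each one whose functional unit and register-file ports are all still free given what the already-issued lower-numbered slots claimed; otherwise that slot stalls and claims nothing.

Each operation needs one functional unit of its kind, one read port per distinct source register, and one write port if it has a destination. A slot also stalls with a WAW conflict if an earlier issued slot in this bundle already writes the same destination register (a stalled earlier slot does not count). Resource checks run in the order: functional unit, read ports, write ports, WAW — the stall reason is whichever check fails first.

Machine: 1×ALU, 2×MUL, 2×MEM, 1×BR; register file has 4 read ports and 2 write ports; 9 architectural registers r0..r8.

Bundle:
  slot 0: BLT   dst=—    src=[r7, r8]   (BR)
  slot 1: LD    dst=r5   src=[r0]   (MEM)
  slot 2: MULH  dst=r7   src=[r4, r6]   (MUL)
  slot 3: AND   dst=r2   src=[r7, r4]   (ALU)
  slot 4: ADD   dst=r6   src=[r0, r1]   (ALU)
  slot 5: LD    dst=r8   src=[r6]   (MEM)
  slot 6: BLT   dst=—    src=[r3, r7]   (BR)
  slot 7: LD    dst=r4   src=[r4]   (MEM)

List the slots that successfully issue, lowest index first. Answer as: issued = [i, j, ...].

issued = [0, 1, 5]

(0) want 1×BR +2rd +0wr — yes → AL1|MU2|ME2|BR0|rd2|wr2
(1) want 1×MEM +1rd +1wr — yes → AL1|MU2|ME1|BR0|rd1|wr1
(2) want 1×MUL +2rd +1wr — RD_PORT → AL1|MU2|ME1|BR0|rd1|wr1
(3) want 1×ALU +2rd +1wr — RD_PORT → AL1|MU2|ME1|BR0|rd1|wr1
(4) want 1×ALU +2rd +1wr — RD_PORT → AL1|MU2|ME1|BR0|rd1|wr1
(5) want 1×MEM +1rd +1wr — yes → AL1|MU2|ME0|BR0|rd0|wr0
(6) want 1×BR +2rd +0wr — FU → AL1|MU2|ME0|BR0|rd0|wr0
(7) want 1×MEM +1rd +1wr — FU → AL1|MU2|ME0|BR0|rd0|wr0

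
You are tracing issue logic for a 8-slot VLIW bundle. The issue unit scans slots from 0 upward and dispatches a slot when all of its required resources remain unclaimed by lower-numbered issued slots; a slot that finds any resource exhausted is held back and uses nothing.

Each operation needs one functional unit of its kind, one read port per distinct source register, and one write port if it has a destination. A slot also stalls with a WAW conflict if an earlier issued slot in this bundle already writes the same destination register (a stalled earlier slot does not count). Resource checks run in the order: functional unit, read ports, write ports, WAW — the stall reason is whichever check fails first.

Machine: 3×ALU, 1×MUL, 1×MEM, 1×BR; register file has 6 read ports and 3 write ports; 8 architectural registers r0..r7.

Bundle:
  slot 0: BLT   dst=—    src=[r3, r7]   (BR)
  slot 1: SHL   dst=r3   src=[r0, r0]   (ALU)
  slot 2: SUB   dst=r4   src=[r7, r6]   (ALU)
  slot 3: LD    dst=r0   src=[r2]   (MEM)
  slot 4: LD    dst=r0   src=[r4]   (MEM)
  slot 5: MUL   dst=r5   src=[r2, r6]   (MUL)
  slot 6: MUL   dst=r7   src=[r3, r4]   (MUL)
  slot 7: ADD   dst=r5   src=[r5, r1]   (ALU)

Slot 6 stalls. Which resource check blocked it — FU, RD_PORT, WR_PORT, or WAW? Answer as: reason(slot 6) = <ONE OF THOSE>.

(0) want 1×BR +2rd +0wr — yes → AL3|MU1|ME1|BR0|rd4|wr3
(1) want 1×ALU +1rd +1wr — yes → AL2|MU1|ME1|BR0|rd3|wr2
(2) want 1×ALU +2rd +1wr — yes → AL1|MU1|ME1|BR0|rd1|wr1
(3) want 1×MEM +1rd +1wr — yes → AL1|MU1|ME0|BR0|rd0|wr0
(4) want 1×MEM +1rd +1wr — FU → AL1|MU1|ME0|BR0|rd0|wr0
(5) want 1×MUL +2rd +1wr — RD_PORT → AL1|MU1|ME0|BR0|rd0|wr0
(6) want 1×MUL +2rd +1wr — RD_PORT → AL1|MU1|ME0|BR0|rd0|wr0
(7) want 1×ALU +2rd +1wr — RD_PORT → AL1|MU1|ME0|BR0|rd0|wr0

reason(slot 6) = RD_PORT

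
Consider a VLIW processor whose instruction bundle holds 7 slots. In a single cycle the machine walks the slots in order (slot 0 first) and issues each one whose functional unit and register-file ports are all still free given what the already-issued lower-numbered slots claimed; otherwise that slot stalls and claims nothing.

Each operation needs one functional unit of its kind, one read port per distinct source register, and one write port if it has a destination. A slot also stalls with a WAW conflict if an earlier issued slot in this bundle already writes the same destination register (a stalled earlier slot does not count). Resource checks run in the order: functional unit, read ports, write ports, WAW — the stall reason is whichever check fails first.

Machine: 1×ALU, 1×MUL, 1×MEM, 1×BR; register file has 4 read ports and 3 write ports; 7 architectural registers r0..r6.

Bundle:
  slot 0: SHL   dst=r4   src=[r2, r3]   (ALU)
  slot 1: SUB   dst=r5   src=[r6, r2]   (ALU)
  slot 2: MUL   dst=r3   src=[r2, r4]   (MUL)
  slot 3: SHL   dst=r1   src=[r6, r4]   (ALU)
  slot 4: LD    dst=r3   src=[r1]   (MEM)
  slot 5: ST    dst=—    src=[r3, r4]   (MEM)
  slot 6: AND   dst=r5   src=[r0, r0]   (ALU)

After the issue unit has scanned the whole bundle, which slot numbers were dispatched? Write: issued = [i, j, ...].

issued = [0, 2]

  0. ALU→r4 ⇒ go  {0A/1Mu/1Ld/1B | 2r 2w}
  1. ALU→r5 ⇒ no(FU)  {0A/1Mu/1Ld/1B | 2r 2w}
  2. MUL→r3 ⇒ go  {0A/0Mu/1Ld/1B | 0r 1w}
  3. ALU→r1 ⇒ no(FU)  {0A/0Mu/1Ld/1B | 0r 1w}
  4. MEM→r3 ⇒ no(RD_PORT)  {0A/0Mu/1Ld/1B | 0r 1w}
  5. MEM ⇒ no(RD_PORT)  {0A/0Mu/1Ld/1B | 0r 1w}
  6. ALU→r5 ⇒ no(FU)  {0A/0Mu/1Ld/1B | 0r 1w}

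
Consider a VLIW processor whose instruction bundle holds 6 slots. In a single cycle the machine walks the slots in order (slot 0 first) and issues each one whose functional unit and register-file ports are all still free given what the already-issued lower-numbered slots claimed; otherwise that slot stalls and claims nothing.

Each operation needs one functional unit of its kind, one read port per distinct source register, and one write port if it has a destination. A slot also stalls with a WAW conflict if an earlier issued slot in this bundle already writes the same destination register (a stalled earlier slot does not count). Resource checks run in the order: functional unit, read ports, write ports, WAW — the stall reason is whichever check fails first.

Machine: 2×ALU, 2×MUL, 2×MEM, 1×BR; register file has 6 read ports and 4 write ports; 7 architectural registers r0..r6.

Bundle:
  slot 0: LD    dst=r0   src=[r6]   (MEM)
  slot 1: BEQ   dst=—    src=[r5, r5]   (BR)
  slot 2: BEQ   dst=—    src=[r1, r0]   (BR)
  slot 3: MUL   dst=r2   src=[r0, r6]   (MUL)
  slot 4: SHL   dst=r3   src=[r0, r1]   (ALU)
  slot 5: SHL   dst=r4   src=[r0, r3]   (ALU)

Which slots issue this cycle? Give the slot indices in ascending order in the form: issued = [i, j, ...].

issued = [0, 1, 3, 4]

[0] MEM needs rd=1 wr=1: ok; after: ALU=2 MUL=2 MEM=1 BR=1, R=5, W=3
[1] BR needs rd=1 wr=0: ok; after: ALU=2 MUL=2 MEM=1 BR=0, R=4, W=3
[2] BR needs rd=2 wr=0: FU; after: ALU=2 MUL=2 MEM=1 BR=0, R=4, W=3
[3] MUL needs rd=2 wr=1: ok; after: ALU=2 MUL=1 MEM=1 BR=0, R=2, W=2
[4] ALU needs rd=2 wr=1: ok; after: ALU=1 MUL=1 MEM=1 BR=0, R=0, W=1
[5] ALU needs rd=2 wr=1: RD_PORT; after: ALU=1 MUL=1 MEM=1 BR=0, R=0, W=1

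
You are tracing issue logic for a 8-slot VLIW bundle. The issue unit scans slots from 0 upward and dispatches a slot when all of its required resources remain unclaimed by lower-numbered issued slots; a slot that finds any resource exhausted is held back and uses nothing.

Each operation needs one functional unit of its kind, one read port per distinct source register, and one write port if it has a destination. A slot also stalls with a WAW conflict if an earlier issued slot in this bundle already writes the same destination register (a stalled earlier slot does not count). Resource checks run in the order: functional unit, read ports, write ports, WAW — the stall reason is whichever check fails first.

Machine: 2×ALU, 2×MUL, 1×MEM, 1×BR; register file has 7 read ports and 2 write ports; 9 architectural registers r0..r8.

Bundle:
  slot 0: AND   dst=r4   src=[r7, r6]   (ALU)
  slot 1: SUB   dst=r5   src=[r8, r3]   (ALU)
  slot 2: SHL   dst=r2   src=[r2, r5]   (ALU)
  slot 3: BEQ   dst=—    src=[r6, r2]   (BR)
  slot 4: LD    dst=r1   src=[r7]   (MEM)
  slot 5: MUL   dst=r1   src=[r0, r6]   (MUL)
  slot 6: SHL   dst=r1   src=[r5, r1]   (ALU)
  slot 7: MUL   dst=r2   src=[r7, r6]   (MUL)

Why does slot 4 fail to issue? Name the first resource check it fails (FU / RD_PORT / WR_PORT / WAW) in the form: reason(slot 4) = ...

(0) want 1×ALU +2rd +1wr — yes → AL1|MU2|ME1|BR1|rd5|wr1
(1) want 1×ALU +2rd +1wr — yes → AL0|MU2|ME1|BR1|rd3|wr0
(2) want 1×ALU +2rd +1wr — FU → AL0|MU2|ME1|BR1|rd3|wr0
(3) want 1×BR +2rd +0wr — yes → AL0|MU2|ME1|BR0|rd1|wr0
(4) want 1×MEM +1rd +1wr — WR_PORT → AL0|MU2|ME1|BR0|rd1|wr0
(5) want 1×MUL +2rd +1wr — RD_PORT → AL0|MU2|ME1|BR0|rd1|wr0
(6) want 1×ALU +2rd +1wr — FU → AL0|MU2|ME1|BR0|rd1|wr0
(7) want 1×MUL +2rd +1wr — RD_PORT → AL0|MU2|ME1|BR0|rd1|wr0

reason(slot 4) = WR_PORT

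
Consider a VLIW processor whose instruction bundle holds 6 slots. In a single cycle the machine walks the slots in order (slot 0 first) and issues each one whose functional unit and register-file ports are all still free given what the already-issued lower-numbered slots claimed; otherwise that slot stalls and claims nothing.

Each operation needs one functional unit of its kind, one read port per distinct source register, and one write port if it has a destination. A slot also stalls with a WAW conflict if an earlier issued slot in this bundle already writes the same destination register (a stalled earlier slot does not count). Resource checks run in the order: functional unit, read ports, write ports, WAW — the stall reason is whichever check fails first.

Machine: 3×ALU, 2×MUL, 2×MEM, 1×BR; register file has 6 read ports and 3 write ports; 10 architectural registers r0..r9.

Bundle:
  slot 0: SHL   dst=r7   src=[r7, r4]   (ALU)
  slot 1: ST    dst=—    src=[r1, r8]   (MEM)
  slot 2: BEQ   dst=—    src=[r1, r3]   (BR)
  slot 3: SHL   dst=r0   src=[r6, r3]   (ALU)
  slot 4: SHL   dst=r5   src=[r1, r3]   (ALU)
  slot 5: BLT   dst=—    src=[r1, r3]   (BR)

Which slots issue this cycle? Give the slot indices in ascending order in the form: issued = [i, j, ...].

issued = [0, 1, 2]

[0] ALU needs rd=2 wr=1: ok; after: ALU=2 MUL=2 MEM=2 BR=1, R=4, W=2
[1] MEM needs rd=2 wr=0: ok; after: ALU=2 MUL=2 MEM=1 BR=1, R=2, W=2
[2] BR needs rd=2 wr=0: ok; after: ALU=2 MUL=2 MEM=1 BR=0, R=0, W=2
[3] ALU needs rd=2 wr=1: RD_PORT; after: ALU=2 MUL=2 MEM=1 BR=0, R=0, W=2
[4] ALU needs rd=2 wr=1: RD_PORT; after: ALU=2 MUL=2 MEM=1 BR=0, R=0, W=2
[5] BR needs rd=2 wr=0: FU; after: ALU=2 MUL=2 MEM=1 BR=0, R=0, W=2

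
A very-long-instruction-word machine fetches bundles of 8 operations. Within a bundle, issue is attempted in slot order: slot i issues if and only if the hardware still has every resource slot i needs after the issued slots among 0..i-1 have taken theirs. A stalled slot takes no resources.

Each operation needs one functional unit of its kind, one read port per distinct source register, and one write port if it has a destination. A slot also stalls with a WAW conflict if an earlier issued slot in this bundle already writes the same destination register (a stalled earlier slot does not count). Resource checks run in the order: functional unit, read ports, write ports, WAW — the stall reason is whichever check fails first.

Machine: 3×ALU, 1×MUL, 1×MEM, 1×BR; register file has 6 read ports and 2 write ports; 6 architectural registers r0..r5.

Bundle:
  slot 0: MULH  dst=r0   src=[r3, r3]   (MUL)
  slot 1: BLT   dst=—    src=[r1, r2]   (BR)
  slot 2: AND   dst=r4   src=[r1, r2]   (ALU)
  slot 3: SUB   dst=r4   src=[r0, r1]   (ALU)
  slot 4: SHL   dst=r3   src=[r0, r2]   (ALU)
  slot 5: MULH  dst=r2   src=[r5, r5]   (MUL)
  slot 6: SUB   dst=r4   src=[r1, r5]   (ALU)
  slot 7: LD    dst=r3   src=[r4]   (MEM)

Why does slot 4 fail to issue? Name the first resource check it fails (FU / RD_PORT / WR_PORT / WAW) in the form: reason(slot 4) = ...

reason(slot 4) = RD_PORT

#0 MUL src=r3,r3 dispatched  <A:3 Mu:0 Ld:1 B:1 rd:5 wr:1>
#1 BR src=r1,r2 dispatched  <A:3 Mu:0 Ld:1 B:0 rd:3 wr:1>
#2 ALU src=r1,r2 dispatched  <A:2 Mu:0 Ld:1 B:0 rd:1 wr:0>
#3 ALU src=r0,r1 held:RD_PORT  <A:2 Mu:0 Ld:1 B:0 rd:1 wr:0>
#4 ALU src=r0,r2 held:RD_PORT  <A:2 Mu:0 Ld:1 B:0 rd:1 wr:0>
#5 MUL src=r5,r5 held:FU  <A:2 Mu:0 Ld:1 B:0 rd:1 wr:0>
#6 ALU src=r1,r5 held:RD_PORT  <A:2 Mu:0 Ld:1 B:0 rd:1 wr:0>
#7 MEM src=r4 held:WR_PORT  <A:2 Mu:0 Ld:1 B:0 rd:1 wr:0>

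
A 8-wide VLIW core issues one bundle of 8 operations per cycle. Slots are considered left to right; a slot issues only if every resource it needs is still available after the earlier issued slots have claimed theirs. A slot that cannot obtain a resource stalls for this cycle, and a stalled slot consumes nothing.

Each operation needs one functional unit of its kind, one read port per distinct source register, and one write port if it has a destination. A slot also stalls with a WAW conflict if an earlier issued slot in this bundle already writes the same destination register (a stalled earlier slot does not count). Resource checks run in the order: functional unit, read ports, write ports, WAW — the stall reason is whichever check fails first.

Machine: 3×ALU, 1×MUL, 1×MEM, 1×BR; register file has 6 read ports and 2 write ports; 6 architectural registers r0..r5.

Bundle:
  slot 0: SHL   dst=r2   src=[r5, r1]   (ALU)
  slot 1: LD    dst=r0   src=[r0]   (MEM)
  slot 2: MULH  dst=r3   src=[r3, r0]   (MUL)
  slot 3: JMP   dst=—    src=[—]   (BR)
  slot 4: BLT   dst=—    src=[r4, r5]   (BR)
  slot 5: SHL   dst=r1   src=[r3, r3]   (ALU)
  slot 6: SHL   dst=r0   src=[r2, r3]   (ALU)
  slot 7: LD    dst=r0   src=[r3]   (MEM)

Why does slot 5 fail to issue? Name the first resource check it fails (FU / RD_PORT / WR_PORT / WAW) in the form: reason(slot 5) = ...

reason(slot 5) = WR_PORT

slot 0 (ALU): ISSUE — free A2,Mu1,Ld1,B1 rp4 wp1
slot 1 (MEM): ISSUE — free A2,Mu1,Ld0,B1 rp3 wp0
slot 2 (MUL): stall WR_PORT — free A2,Mu1,Ld0,B1 rp3 wp0
slot 3 (BR): ISSUE — free A2,Mu1,Ld0,B0 rp3 wp0
slot 4 (BR): stall FU — free A2,Mu1,Ld0,B0 rp3 wp0
slot 5 (ALU): stall WR_PORT — free A2,Mu1,Ld0,B0 rp3 wp0
slot 6 (ALU): stall WR_PORT — free A2,Mu1,Ld0,B0 rp3 wp0
slot 7 (MEM): stall FU — free A2,Mu1,Ld0,B0 rp3 wp0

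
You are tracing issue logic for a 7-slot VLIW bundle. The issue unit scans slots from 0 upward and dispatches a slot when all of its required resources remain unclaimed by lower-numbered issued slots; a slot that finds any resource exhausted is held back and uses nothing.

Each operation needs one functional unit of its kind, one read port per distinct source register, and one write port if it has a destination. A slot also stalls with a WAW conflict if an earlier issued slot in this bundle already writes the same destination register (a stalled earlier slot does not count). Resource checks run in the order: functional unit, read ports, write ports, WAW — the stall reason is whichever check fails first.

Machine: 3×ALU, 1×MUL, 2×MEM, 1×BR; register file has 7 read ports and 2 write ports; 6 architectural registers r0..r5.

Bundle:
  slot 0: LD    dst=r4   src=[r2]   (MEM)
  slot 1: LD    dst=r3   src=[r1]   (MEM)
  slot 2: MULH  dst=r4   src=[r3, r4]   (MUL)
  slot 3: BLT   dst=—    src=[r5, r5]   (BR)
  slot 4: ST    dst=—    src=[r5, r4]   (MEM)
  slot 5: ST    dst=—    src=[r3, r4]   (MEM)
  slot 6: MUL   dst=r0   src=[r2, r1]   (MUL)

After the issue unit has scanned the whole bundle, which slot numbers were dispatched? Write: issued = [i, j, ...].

issued = [0, 1, 3]

slot 0 (MEM): ISSUE — free A3,Mu1,Ld1,B1 rp6 wp1
slot 1 (MEM): ISSUE — free A3,Mu1,Ld0,B1 rp5 wp0
slot 2 (MUL): stall WR_PORT — free A3,Mu1,Ld0,B1 rp5 wp0
slot 3 (BR): ISSUE — free A3,Mu1,Ld0,B0 rp4 wp0
slot 4 (MEM): stall FU — free A3,Mu1,Ld0,B0 rp4 wp0
slot 5 (MEM): stall FU — free A3,Mu1,Ld0,B0 rp4 wp0
slot 6 (MUL): stall WR_PORT — free A3,Mu1,Ld0,B0 rp4 wp0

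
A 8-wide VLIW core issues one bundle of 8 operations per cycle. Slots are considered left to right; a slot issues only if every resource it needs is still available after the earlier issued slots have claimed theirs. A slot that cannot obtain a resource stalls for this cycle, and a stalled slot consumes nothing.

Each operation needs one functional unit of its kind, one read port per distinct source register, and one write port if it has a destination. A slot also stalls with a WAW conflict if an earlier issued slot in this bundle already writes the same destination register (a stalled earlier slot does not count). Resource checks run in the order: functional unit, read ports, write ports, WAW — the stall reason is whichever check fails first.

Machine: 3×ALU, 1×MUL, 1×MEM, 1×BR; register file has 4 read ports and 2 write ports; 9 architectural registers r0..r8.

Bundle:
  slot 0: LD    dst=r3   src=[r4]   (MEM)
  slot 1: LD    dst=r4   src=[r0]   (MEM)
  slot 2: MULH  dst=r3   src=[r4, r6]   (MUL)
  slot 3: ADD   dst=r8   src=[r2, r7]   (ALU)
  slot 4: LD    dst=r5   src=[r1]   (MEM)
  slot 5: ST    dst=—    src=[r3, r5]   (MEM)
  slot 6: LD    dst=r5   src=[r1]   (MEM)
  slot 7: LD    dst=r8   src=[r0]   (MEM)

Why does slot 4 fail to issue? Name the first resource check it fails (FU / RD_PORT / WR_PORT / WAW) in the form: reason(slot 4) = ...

(0) want 1×MEM +1rd +1wr — yes → AL3|MU1|ME0|BR1|rd3|wr1
(1) want 1×MEM +1rd +1wr — FU → AL3|MU1|ME0|BR1|rd3|wr1
(2) want 1×MUL +2rd +1wr — WAW → AL3|MU1|ME0|BR1|rd3|wr1
(3) want 1×ALU +2rd +1wr — yes → AL2|MU1|ME0|BR1|rd1|wr0
(4) want 1×MEM +1rd +1wr — FU → AL2|MU1|ME0|BR1|rd1|wr0
(5) want 1×MEM +2rd +0wr — FU → AL2|MU1|ME0|BR1|rd1|wr0
(6) want 1×MEM +1rd +1wr — FU → AL2|MU1|ME0|BR1|rd1|wr0
(7) want 1×MEM +1rd +1wr — FU → AL2|MU1|ME0|BR1|rd1|wr0

reason(slot 4) = FU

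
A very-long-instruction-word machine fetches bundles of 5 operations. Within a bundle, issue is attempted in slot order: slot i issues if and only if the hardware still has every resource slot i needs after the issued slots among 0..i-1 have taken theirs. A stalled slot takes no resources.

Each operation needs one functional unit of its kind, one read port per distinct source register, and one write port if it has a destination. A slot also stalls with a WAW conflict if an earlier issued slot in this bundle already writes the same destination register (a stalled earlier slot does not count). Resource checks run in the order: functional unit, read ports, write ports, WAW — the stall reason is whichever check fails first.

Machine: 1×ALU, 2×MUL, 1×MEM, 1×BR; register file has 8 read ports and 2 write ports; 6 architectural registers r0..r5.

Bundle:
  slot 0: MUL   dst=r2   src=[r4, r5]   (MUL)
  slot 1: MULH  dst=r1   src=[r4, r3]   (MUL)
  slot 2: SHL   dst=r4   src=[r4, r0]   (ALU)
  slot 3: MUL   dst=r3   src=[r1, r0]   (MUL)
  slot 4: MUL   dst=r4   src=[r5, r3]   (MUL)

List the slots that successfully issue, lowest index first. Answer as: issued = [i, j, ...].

issued = [0, 1]

slot 0 (MUL): ISSUE — free A1,Mu1,Ld1,B1 rp6 wp1
slot 1 (MUL): ISSUE — free A1,Mu0,Ld1,B1 rp4 wp0
slot 2 (ALU): stall WR_PORT — free A1,Mu0,Ld1,B1 rp4 wp0
slot 3 (MUL): stall FU — free A1,Mu0,Ld1,B1 rp4 wp0
slot 4 (MUL): stall FU — free A1,Mu0,Ld1,B1 rp4 wp0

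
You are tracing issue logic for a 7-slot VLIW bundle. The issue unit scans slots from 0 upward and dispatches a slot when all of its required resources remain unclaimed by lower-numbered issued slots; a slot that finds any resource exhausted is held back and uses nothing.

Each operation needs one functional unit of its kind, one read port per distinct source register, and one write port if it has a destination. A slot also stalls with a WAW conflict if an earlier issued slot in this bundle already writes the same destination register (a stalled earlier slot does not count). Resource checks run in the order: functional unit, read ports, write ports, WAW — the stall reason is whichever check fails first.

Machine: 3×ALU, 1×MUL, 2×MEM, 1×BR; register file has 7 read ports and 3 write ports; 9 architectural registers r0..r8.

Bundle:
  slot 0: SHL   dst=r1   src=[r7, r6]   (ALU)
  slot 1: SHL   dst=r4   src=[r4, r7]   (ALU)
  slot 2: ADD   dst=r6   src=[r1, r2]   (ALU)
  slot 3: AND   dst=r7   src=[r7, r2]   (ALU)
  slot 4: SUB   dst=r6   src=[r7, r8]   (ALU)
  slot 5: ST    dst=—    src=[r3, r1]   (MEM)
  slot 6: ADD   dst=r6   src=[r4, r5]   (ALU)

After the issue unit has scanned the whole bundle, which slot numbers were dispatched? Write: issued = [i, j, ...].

  0. ALU→r1 ⇒ go  {2A/1Mu/2Ld/1B | 5r 2w}
  1. ALU→r4 ⇒ go  {1A/1Mu/2Ld/1B | 3r 1w}
  2. ALU→r6 ⇒ go  {0A/1Mu/2Ld/1B | 1r 0w}
  3. ALU→r7 ⇒ no(FU)  {0A/1Mu/2Ld/1B | 1r 0w}
  4. ALU→r6 ⇒ no(FU)  {0A/1Mu/2Ld/1B | 1r 0w}
  5. MEM ⇒ no(RD_PORT)  {0A/1Mu/2Ld/1B | 1r 0w}
  6. ALU→r6 ⇒ no(FU)  {0A/1Mu/2Ld/1B | 1r 0w}

issued = [0, 1, 2]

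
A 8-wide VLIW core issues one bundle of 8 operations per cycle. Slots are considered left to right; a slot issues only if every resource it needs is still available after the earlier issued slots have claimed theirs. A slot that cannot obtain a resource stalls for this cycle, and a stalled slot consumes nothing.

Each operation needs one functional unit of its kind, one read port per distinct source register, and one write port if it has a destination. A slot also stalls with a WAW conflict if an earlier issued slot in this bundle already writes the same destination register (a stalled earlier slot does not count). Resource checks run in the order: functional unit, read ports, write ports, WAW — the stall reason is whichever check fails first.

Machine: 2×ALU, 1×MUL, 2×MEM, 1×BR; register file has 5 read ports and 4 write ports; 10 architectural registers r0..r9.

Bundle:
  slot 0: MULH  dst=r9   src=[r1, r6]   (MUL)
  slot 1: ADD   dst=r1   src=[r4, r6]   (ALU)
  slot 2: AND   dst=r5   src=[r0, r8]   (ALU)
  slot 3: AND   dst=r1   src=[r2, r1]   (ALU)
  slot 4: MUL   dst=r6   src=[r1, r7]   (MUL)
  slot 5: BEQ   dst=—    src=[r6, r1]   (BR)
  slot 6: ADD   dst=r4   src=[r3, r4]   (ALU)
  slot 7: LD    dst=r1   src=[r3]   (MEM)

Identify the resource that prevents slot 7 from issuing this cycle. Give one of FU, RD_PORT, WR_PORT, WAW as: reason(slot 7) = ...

reason(slot 7) = WAW

#0 MUL src=r1,r6 dispatched  <A:2 Mu:0 Ld:2 B:1 rd:3 wr:3>
#1 ALU src=r4,r6 dispatched  <A:1 Mu:0 Ld:2 B:1 rd:1 wr:2>
#2 ALU src=r0,r8 held:RD_PORT  <A:1 Mu:0 Ld:2 B:1 rd:1 wr:2>
#3 ALU src=r2,r1 held:RD_PORT  <A:1 Mu:0 Ld:2 B:1 rd:1 wr:2>
#4 MUL src=r1,r7 held:FU  <A:1 Mu:0 Ld:2 B:1 rd:1 wr:2>
#5 BR src=r6,r1 held:RD_PORT  <A:1 Mu:0 Ld:2 B:1 rd:1 wr:2>
#6 ALU src=r3,r4 held:RD_PORT  <A:1 Mu:0 Ld:2 B:1 rd:1 wr:2>
#7 MEM src=r3 held:WAW  <A:1 Mu:0 Ld:2 B:1 rd:1 wr:2>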